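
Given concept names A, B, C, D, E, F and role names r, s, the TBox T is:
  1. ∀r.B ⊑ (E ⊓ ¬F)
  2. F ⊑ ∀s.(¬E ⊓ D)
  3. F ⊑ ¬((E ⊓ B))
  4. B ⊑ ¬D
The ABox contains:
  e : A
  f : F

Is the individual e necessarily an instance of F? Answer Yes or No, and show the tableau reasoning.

1. e : F?  L(e) = {A} ∪ {¬F}
   open: L(e) ⊇ {A, ¬B, ¬F, ∃r.¬B} (+ ∃-successors) — e ∉ F possible
2. Hence e : F: not entailed.

No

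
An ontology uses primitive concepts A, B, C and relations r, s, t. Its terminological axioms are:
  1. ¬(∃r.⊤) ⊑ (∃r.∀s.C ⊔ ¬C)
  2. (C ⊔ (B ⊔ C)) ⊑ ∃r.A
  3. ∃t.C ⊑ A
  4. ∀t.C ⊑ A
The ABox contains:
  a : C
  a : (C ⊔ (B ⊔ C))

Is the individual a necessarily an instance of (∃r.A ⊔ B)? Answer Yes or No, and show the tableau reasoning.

Yes

1. a : (∃r.A ⊔ B)?  L(a) = {C, (C ⊔ (B ⊔ C))} ∪ {(∀r.¬A ⊓ ¬B)}
   clash {C, ¬C} at a — a ∈ (∃r.A ⊔ B)
2. Hence a : (∃r.A ⊔ B): entailed.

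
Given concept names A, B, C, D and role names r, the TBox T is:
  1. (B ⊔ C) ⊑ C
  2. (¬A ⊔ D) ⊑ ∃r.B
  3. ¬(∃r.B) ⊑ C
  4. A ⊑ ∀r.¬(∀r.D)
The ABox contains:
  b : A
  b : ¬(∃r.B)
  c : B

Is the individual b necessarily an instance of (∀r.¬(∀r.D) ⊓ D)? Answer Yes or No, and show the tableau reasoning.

1. b : (∀r.¬(∀r.D) ⊓ D)?  L(b) = {A, ¬(∃r.B)} ∪ {(∃r.∀r.D ⊔ ¬D)}
   apply at b: ¬(∃r.B)⊑C; A⊑∀r.¬(∀r.D)
   open: L(b) ⊇ {A, C, ¬D, ∀r.¬B, ∀r.∃r.¬D} — b ∉ (∀r.¬(∀r.D) ⊓ D) possible
2. Hence b : (∀r.¬(∀r.D) ⊓ D): not entailed.

No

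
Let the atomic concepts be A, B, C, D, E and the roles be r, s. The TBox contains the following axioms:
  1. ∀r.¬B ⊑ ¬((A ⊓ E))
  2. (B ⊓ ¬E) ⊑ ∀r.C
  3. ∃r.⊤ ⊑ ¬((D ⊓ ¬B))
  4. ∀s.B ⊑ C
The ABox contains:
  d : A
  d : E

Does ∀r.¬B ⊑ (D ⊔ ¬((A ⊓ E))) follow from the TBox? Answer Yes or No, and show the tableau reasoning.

1. ∀r.¬B ⊑ (D ⊔ ¬((A ⊓ E)))  ⇔  (∀r.¬B ⊓ (¬D ⊓ (A ⊓ E))) unsat w.r.t. T
   all branches close; clash {E, ¬E} at x₀
2. Hence ∀r.¬B ⊑ (D ⊔ ¬((A ⊓ E))): entailed.

Yes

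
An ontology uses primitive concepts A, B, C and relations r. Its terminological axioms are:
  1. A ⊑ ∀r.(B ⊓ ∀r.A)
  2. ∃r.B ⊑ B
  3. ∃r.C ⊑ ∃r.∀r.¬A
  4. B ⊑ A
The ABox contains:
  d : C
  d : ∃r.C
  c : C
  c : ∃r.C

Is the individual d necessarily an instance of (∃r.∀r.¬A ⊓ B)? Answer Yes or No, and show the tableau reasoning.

No

1. d : (∃r.∀r.¬A ⊓ B)?  L(d) = {C, ∃r.C} ∪ {(∀r.∃r.A ⊔ ¬B)}
   apply at d: ∃r.C⊑∃r.∀r.¬A
   open: L(d) ⊇ {C, ¬A, ¬B, ∀r.¬B, ∃r.C, …} (+ ∃-successors) — d ∉ (∃r.∀r.¬A ⊓ B) possible
2. Hence d : (∃r.∀r.¬A ⊓ B): not entailed.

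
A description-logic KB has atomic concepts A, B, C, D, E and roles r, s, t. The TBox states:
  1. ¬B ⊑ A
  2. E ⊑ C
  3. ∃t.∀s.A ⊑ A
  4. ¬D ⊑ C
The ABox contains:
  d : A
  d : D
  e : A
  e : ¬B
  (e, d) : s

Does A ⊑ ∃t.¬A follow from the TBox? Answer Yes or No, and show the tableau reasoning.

1. A ⊑ ∃t.¬A  ⇔  (A ⊓ ∀t.A) unsat w.r.t. T
   open: L(x₀) ⊇ {A, D, ¬E, ∀t.A}
2. Hence A ⊑ ∃t.¬A: not entailed.

No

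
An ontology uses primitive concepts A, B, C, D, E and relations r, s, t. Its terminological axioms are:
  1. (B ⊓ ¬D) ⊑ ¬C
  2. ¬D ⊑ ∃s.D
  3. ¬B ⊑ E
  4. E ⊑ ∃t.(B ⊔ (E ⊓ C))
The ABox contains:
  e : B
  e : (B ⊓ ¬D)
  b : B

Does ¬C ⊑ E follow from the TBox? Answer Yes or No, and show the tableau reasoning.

No

1. ¬C ⊑ E  ⇔  (¬C ⊓ ¬E) unsat w.r.t. T
   open: L(x₀) ⊇ {B, D, ¬C, ¬E}
2. Hence ¬C ⊑ E: not entailed.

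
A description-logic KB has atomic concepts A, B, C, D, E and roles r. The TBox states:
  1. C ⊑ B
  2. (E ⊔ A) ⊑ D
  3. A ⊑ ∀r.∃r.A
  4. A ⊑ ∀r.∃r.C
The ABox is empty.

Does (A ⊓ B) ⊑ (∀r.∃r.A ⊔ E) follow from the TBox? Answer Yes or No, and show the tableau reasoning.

Yes

1. (A ⊓ B) ⊑ (∀r.∃r.A ⊔ E)  ⇔  ((A ⊓ B) ⊓ (∃r.∀r.¬A ⊓ ¬E)) unsat w.r.t. T
   all branches close; clash {A, ¬A} at an ∃-successor
2. Hence (A ⊓ B) ⊑ (∀r.∃r.A ⊔ E): entailed.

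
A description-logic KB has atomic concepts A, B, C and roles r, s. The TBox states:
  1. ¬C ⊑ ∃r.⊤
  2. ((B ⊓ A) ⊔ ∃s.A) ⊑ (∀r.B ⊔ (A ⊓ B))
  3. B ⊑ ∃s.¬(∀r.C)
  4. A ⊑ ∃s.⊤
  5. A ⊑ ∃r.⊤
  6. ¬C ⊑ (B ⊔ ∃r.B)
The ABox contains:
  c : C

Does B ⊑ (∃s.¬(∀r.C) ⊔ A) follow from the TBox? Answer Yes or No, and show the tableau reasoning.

1. B ⊑ (∃s.¬(∀r.C) ⊔ A)  ⇔  (B ⊓ (∀s.∀r.C ⊓ ¬A)) unsat w.r.t. T
   all branches close; clash {A, ¬A} at x₀
2. Hence B ⊑ (∃s.¬(∀r.C) ⊔ A): entailed.

Yes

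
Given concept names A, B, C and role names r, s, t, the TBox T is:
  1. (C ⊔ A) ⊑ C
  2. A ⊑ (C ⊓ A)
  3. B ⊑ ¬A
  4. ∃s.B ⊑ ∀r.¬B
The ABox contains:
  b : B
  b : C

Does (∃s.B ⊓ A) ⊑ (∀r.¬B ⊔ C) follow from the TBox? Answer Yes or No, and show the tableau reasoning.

1. (∃s.B ⊓ A) ⊑ (∀r.¬B ⊔ C)  ⇔  ((∃s.B ⊓ A) ⊓ (∃r.B ⊓ ¬C)) unsat w.r.t. T
   all branches close; clash {C, ¬C} at x₀
2. Hence (∃s.B ⊓ A) ⊑ (∀r.¬B ⊔ C): entailed.

Yes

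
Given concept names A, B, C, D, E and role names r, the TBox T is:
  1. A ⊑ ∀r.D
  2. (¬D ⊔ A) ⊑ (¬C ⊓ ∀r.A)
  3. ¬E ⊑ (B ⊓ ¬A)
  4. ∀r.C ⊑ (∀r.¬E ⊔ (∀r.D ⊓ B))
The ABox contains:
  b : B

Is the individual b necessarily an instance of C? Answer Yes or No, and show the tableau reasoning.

1. b : C?  L(b) = {B} ∪ {¬C}
   open: L(b) ⊇ {B, D, E, ¬A, ¬C, …} (+ ∃-successors) — b ∉ C possible
2. Hence b : C: not entailed.

No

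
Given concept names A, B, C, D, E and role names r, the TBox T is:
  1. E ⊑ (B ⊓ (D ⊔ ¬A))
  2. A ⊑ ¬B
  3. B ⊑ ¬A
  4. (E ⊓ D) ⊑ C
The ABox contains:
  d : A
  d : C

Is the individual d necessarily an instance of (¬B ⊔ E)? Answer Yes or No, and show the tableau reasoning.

Yes

1. d : (¬B ⊔ E)?  L(d) = {A, C} ∪ {(B ⊓ ¬E)}
   clash {B, ¬B} at d — d ∈ (¬B ⊔ E)
2. Hence d : (¬B ⊔ E): entailed.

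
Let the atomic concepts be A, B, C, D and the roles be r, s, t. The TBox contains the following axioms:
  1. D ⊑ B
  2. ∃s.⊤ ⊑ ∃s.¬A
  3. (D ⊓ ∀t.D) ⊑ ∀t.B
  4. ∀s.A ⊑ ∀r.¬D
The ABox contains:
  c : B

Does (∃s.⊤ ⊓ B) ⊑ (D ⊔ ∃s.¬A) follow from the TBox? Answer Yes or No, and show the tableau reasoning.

1. (∃s.⊤ ⊓ B) ⊑ (D ⊔ ∃s.¬A)  ⇔  ((∃s.⊤ ⊓ B) ⊓ (¬D ⊓ ∀s.A)) unsat w.r.t. T
   all branches close; clash {A, ¬A} at an ∃-successor
2. Hence (∃s.⊤ ⊓ B) ⊑ (D ⊔ ∃s.¬A): entailed.

Yes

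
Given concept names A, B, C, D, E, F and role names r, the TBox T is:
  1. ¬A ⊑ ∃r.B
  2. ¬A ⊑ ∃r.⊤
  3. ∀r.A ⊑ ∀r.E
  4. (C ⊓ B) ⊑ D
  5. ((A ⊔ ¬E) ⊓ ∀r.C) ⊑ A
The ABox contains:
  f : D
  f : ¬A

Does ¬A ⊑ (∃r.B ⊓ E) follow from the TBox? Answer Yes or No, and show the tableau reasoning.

1. ¬A ⊑ (∃r.B ⊓ E)  ⇔  (¬A ⊓ (∀r.¬B ⊔ ¬E)) unsat w.r.t. T
   apply at x₀: ¬A⊑∃r.B; ¬A⊑∃r.⊤
   open: L(x₀) ⊇ {¬A, ¬C, ¬E, ∃r.B, ∃r.¬A, …} (+ ∃-successors)
2. Hence ¬A ⊑ (∃r.B ⊓ E): not entailed.

No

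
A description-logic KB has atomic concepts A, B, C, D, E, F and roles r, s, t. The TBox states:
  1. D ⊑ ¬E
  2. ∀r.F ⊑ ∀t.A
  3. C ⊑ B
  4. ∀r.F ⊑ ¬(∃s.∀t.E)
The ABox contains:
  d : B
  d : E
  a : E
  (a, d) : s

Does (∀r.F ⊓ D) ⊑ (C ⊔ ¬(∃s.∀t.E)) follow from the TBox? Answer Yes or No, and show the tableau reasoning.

1. (∀r.F ⊓ D) ⊑ (C ⊔ ¬(∃s.∀t.E))  ⇔  ((∀r.F ⊓ D) ⊓ (¬C ⊓ ∃s.∀t.E)) unsat w.r.t. T
   all branches close; clash {E, ¬E} at an ∃-successor
2. Hence (∀r.F ⊓ D) ⊑ (C ⊔ ¬(∃s.∀t.E)): entailed.

Yes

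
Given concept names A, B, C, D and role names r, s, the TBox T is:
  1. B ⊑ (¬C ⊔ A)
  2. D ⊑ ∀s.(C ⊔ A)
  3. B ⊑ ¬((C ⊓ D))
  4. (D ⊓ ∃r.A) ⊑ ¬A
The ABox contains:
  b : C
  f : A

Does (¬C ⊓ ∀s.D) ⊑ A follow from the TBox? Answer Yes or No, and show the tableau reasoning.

No

1. (¬C ⊓ ∀s.D) ⊑ A  ⇔  ((¬C ⊓ ∀s.D) ⊓ ¬A) unsat w.r.t. T
   open: L(x₀) ⊇ {¬A, ¬B, ¬C, ¬D, ∀s.D}
2. Hence (¬C ⊓ ∀s.D) ⊑ A: not entailed.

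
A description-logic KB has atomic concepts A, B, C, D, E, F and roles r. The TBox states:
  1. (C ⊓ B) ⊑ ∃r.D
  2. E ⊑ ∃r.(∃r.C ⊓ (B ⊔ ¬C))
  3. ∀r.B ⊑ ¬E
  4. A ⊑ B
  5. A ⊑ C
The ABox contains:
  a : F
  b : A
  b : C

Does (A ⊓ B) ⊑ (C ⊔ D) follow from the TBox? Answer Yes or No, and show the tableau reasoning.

Yes

1. (A ⊓ B) ⊑ (C ⊔ D)  ⇔  ((A ⊓ B) ⊓ (¬C ⊓ ¬D)) unsat w.r.t. T
   all branches close; clash {C, ¬C} at x₀
2. Hence (A ⊓ B) ⊑ (C ⊔ D): entailed.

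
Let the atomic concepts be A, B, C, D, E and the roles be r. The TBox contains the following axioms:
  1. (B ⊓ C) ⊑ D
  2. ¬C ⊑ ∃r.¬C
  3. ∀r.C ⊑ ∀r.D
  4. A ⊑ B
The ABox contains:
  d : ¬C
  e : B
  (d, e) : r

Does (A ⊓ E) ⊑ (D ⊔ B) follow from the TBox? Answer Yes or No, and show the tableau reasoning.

1. (A ⊓ E) ⊑ (D ⊔ B)  ⇔  ((A ⊓ E) ⊓ (¬D ⊓ ¬B)) unsat w.r.t. T
   all branches close; clash {B, ¬B} at x₀
2. Hence (A ⊓ E) ⊑ (D ⊔ B): entailed.

Yes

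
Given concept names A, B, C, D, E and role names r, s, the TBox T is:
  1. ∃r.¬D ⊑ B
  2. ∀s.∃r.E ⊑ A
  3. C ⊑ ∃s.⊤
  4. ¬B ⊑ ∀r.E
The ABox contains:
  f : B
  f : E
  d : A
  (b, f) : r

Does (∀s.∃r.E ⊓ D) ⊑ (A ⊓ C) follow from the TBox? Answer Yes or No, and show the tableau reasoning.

1. (∀s.∃r.E ⊓ D) ⊑ (A ⊓ C)  ⇔  ((∀s.∃r.E ⊓ D) ⊓ (¬A ⊔ ¬C)) unsat w.r.t. T
   apply at x₀: ∀s.∃r.E⊑A
   open: L(x₀) ⊇ {A, B, D, ¬C, ∀s.∃r.E}
2. Hence (∀s.∃r.E ⊓ D) ⊑ (A ⊓ C): not entailed.

No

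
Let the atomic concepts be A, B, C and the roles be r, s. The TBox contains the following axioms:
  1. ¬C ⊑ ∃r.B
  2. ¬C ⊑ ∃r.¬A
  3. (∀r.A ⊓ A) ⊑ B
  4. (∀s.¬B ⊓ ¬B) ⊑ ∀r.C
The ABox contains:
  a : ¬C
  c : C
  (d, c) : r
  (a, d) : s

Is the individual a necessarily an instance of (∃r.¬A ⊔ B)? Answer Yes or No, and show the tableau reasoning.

Yes

1. a : (∃r.¬A ⊔ B)?  L(a) = {¬C} ∪ {(∀r.A ⊓ ¬B)}
   clash {B, ¬B} at a — a ∈ (∃r.¬A ⊔ B)
2. Hence a : (∃r.¬A ⊔ B): entailed.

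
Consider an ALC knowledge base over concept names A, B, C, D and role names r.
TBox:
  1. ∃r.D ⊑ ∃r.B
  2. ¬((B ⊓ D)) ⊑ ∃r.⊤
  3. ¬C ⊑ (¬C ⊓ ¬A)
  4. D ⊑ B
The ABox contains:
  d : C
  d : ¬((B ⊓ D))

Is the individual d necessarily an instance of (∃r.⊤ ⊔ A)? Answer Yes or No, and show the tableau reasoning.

1. d : (∃r.⊤ ⊔ A)?  L(d) = {C, ¬((B ⊓ D))} ∪ {(∀r.⊥ ⊓ ¬A)}
   clash ⊥ at an ∃-successor — d ∈ (∃r.⊤ ⊔ A)
2. Hence d : (∃r.⊤ ⊔ A): entailed.

Yes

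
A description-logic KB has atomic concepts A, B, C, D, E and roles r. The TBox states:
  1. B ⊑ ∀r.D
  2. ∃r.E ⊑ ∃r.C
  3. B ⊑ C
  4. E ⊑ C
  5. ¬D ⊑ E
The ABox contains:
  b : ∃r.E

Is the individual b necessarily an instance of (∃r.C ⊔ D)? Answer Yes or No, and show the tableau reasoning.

Yes

1. b : (∃r.C ⊔ D)?  L(b) = {∃r.E} ∪ {(∀r.¬C ⊓ ¬D)}
   clash {C, ¬C} at an ∃-successor — b ∈ (∃r.C ⊔ D)
2. Hence b : (∃r.C ⊔ D): entailed.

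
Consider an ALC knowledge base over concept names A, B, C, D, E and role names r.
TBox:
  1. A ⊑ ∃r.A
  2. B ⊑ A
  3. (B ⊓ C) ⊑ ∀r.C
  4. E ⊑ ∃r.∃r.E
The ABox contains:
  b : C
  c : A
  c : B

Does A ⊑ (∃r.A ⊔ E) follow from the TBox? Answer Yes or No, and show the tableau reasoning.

1. A ⊑ (∃r.A ⊔ E)  ⇔  (A ⊓ (∀r.¬A ⊓ ¬E)) unsat w.r.t. T
   all branches close; clash {A, ¬A} at an ∃-successor
2. Hence A ⊑ (∃r.A ⊔ E): entailed.

Yes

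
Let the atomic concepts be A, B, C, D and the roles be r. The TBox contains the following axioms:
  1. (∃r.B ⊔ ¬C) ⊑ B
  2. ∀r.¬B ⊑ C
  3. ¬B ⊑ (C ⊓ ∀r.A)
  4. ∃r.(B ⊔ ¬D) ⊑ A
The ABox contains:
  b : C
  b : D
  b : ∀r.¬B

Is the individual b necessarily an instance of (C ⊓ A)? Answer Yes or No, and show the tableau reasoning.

1. b : (C ⊓ A)?  L(b) = {C, D, ∀r.¬B} ∪ {(¬C ⊔ ¬A)}
   open: L(b) ⊇ {B, C, D, ¬A, ∀r.(¬B ⊓ D), …} — b ∉ (C ⊓ A) possible
2. Hence b : (C ⊓ A): not entailed.

No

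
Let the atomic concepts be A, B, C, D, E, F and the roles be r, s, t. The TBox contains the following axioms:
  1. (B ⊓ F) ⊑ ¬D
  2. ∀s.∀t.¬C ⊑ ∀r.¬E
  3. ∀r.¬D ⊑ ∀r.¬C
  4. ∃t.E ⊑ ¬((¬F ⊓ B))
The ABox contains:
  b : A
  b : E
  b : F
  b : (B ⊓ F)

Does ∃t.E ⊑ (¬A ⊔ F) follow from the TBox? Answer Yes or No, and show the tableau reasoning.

No

1. ∃t.E ⊑ (¬A ⊔ F)  ⇔  (∃t.E ⊓ (A ⊓ ¬F)) unsat w.r.t. T
   apply at x₀: ∃t.E⊑¬((¬F ⊓ B))
   open: L(x₀) ⊇ {A, ¬B, ¬F, ∃r.D, ∃s.∃t.C, …} (+ ∃-successors)
2. Hence ∃t.E ⊑ (¬A ⊔ F): not entailed.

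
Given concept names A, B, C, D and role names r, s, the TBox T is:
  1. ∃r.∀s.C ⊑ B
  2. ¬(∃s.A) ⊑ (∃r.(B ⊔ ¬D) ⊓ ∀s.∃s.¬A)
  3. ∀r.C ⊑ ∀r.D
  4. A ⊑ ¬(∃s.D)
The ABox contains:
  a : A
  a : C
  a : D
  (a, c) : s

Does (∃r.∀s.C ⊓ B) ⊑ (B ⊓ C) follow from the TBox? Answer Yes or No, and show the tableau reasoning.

No

1. (∃r.∀s.C ⊓ B) ⊑ (B ⊓ C)  ⇔  ((∃r.∀s.C ⊓ B) ⊓ (¬B ⊔ ¬C)) unsat w.r.t. T
   open: L(x₀) ⊇ {B, ¬A, ¬C, ∃r.¬C, ∃r.∀s.C, …} (+ ∃-successors)
2. Hence (∃r.∀s.C ⊓ B) ⊑ (B ⊓ C): not entailed.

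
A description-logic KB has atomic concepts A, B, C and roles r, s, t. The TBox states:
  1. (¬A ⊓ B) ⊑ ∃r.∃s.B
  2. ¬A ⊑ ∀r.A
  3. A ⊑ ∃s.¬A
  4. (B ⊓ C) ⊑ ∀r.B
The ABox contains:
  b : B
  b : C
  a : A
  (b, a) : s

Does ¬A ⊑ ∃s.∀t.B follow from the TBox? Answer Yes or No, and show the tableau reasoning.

No

1. ¬A ⊑ ∃s.∀t.B  ⇔  (¬A ⊓ ∀s.∃t.¬B) unsat w.r.t. T
   apply at x₀: ¬A⊑∀r.A
   open: L(x₀) ⊇ {¬A, ¬B, ∀r.A, ∀s.∃t.¬B}
2. Hence ¬A ⊑ ∃s.∀t.B: not entailed.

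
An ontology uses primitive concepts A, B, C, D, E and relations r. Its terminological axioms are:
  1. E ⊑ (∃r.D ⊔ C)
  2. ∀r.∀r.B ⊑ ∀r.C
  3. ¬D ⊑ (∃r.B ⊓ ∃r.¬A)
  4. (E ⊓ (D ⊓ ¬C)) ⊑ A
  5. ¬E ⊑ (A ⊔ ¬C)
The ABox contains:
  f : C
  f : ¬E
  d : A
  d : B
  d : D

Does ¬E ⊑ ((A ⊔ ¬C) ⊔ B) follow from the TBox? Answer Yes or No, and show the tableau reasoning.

Yes

1. ¬E ⊑ ((A ⊔ ¬C) ⊔ B)  ⇔  (¬E ⊓ ((¬A ⊓ C) ⊓ ¬B)) unsat w.r.t. T
   all branches close; clash {C, ¬C} at x₀
2. Hence ¬E ⊑ ((A ⊔ ¬C) ⊔ B): entailed.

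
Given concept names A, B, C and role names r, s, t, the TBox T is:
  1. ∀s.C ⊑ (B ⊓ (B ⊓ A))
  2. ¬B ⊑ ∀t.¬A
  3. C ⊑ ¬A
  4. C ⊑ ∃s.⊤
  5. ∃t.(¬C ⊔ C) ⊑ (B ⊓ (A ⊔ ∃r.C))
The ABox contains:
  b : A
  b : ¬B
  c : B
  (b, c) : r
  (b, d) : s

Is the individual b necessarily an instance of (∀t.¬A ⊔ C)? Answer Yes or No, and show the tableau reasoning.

Yes

1. b : (∀t.¬A ⊔ C)?  L(b) = {A, ¬B} ∪ {(∃t.A ⊓ ¬C)}
   clash {B, ¬B} at b — b ∈ (∀t.¬A ⊔ C)
2. Hence b : (∀t.¬A ⊔ C): entailed.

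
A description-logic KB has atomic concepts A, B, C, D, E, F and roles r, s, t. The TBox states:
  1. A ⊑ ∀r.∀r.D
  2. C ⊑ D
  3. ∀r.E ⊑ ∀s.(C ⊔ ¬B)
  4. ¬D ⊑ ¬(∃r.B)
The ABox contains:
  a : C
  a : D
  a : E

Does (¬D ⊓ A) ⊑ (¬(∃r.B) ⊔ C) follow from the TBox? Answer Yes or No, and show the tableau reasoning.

1. (¬D ⊓ A) ⊑ (¬(∃r.B) ⊔ C)  ⇔  ((¬D ⊓ A) ⊓ (∃r.B ⊓ ¬C)) unsat w.r.t. T
   all branches close; clash {B, ¬B} at an ∃-successor
2. Hence (¬D ⊓ A) ⊑ (¬(∃r.B) ⊔ C): entailed.

Yes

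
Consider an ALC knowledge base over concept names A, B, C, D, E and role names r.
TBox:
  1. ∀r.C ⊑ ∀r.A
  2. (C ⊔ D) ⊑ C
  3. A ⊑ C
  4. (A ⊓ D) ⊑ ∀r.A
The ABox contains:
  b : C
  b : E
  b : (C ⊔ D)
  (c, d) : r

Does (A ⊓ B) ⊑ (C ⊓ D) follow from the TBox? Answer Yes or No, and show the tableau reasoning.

No

1. (A ⊓ B) ⊑ (C ⊓ D)  ⇔  ((A ⊓ B) ⊓ (¬C ⊔ ¬D)) unsat w.r.t. T
   apply at x₀: A⊑C
   open: L(x₀) ⊇ {A, B, C, ¬D, ∃r.¬C} (+ ∃-successors)
2. Hence (A ⊓ B) ⊑ (C ⊓ D): not entailed.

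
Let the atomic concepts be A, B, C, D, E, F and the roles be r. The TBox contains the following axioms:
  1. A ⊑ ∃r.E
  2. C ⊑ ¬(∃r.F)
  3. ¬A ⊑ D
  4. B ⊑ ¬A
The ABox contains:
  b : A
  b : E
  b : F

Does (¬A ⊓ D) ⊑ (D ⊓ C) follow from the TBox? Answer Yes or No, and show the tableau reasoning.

No

1. (¬A ⊓ D) ⊑ (D ⊓ C)  ⇔  ((¬A ⊓ D) ⊓ (¬D ⊔ ¬C)) unsat w.r.t. T
   open: L(x₀) ⊇ {D, ¬A, ¬C}
2. Hence (¬A ⊓ D) ⊑ (D ⊓ C): not entailed.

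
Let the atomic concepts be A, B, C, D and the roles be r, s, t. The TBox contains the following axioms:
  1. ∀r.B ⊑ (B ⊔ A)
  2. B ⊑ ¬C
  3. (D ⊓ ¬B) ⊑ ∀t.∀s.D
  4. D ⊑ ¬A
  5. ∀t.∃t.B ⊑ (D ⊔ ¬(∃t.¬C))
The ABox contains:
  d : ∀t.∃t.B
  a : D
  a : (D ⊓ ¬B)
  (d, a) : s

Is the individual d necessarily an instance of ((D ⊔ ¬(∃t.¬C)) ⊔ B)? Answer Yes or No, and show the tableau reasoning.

Yes

1. d : ((D ⊔ ¬(∃t.¬C)) ⊔ B)?  L(d) = {∀t.∃t.B} ∪ {((¬D ⊓ ∃t.¬C) ⊓ ¬B)}
   clash {C, ¬C} at an ∃-successor — d ∈ ((D ⊔ ¬(∃t.¬C)) ⊔ B)
2. Hence d : ((D ⊔ ¬(∃t.¬C)) ⊔ B): entailed.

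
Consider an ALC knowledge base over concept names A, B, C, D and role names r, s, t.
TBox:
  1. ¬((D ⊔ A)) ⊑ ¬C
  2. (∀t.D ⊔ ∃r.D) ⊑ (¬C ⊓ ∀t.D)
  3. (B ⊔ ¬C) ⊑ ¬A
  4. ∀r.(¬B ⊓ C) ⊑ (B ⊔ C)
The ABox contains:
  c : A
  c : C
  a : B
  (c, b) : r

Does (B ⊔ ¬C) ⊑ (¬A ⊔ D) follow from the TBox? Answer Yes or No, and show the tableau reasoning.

Yes

1. (B ⊔ ¬C) ⊑ (¬A ⊔ D)  ⇔  ((B ⊔ ¬C) ⊓ (A ⊓ ¬D)) unsat w.r.t. T
   all branches close; clash {A, ¬A} at x₀
2. Hence (B ⊔ ¬C) ⊑ (¬A ⊔ D): entailed.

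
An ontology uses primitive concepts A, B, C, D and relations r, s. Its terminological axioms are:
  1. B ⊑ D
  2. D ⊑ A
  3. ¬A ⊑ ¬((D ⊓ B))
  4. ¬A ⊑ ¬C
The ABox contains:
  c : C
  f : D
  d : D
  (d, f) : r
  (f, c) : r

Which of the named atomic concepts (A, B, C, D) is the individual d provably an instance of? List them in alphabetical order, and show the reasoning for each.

{A, D}

1. d : A?  L(d) = {D} ∪ {¬A}
   clash {A, ¬A} at d — d ∈ A
2. d : B?  L(d) = {D} ∪ {¬B}
   apply at d: D⊑A
   open: L(d) ⊇ {A, D, ¬B} — d ∉ B possible
3. d : C?  L(d) = {D} ∪ {¬C}
   apply at d: D⊑A
   open: L(d) ⊇ {A, D, ¬C} — d ∉ C possible
4. d : D?  L(d) = {D} ∪ {¬D}
   clash {D, ¬D} at d — d ∈ D
5. Entailed for d: {A, D}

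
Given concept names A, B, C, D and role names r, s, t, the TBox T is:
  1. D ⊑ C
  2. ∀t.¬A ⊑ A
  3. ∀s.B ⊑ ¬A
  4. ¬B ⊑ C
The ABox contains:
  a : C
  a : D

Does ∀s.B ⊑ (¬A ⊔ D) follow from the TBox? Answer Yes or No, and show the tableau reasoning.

1. ∀s.B ⊑ (¬A ⊔ D)  ⇔  (∀s.B ⊓ (A ⊓ ¬D)) unsat w.r.t. T
   all branches close; clash {A, ¬A} at x₀
2. Hence ∀s.B ⊑ (¬A ⊔ D): entailed.

Yes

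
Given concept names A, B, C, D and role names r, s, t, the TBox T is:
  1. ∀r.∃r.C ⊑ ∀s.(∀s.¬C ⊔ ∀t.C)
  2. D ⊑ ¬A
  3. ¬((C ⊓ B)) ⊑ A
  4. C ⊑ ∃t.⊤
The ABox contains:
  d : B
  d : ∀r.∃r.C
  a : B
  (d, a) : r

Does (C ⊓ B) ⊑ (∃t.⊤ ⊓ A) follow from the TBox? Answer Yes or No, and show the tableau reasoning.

1. (C ⊓ B) ⊑ (∃t.⊤ ⊓ A)  ⇔  ((C ⊓ B) ⊓ (∀t.⊥ ⊔ ¬A)) unsat w.r.t. T
   apply at x₀: C⊑∃t.⊤
   open: L(x₀) ⊇ {B, C, ¬A, ¬D, ∃r.∀r.¬C, …} (+ ∃-successors)
2. Hence (C ⊓ B) ⊑ (∃t.⊤ ⊓ A): not entailed.

No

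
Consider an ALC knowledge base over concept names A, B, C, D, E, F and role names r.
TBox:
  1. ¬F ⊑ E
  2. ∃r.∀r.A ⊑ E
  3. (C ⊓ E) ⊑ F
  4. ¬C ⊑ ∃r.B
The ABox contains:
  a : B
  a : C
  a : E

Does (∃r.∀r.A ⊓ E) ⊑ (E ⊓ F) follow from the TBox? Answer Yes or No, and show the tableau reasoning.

1. (∃r.∀r.A ⊓ E) ⊑ (E ⊓ F)  ⇔  ((∃r.∀r.A ⊓ E) ⊓ (¬E ⊔ ¬F)) unsat w.r.t. T
   open: L(x₀) ⊇ {E, ¬C, ¬F, ∃r.B, ∃r.∀r.A} (+ ∃-successors)
2. Hence (∃r.∀r.A ⊓ E) ⊑ (E ⊓ F): not entailed.

No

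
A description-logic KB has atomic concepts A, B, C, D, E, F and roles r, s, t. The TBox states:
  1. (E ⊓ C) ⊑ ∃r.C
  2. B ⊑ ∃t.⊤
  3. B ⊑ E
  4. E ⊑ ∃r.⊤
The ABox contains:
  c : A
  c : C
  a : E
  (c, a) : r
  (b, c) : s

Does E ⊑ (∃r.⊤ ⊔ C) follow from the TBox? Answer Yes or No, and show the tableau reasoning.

1. E ⊑ (∃r.⊤ ⊔ C)  ⇔  (E ⊓ (∀r.⊥ ⊓ ¬C)) unsat w.r.t. T
   all branches close; clash ⊥ at an ∃-successor
2. Hence E ⊑ (∃r.⊤ ⊔ C): entailed.

Yes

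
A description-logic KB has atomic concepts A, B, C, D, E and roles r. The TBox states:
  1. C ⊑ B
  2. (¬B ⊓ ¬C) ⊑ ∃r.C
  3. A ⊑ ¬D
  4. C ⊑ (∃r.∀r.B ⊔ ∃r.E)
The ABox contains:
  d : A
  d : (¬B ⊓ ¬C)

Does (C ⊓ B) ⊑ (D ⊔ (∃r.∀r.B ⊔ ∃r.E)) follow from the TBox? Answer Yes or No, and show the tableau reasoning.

Yes

1. (C ⊓ B) ⊑ (D ⊔ (∃r.∀r.B ⊔ ∃r.E))  ⇔  ((C ⊓ B) ⊓ (¬D ⊓ (∀r.∃r.¬B ⊓ ∀r.¬E))) unsat w.r.t. T
   all branches close; clash {E, ¬E} at an ∃-successor
2. Hence (C ⊓ B) ⊑ (D ⊔ (∃r.∀r.B ⊔ ∃r.E)): entailed.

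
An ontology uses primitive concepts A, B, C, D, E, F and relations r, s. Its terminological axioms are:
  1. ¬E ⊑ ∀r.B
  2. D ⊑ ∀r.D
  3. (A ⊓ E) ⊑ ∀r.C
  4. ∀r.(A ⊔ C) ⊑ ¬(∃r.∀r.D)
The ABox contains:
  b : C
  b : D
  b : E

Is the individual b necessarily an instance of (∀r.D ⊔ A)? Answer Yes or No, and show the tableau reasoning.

1. b : (∀r.D ⊔ A)?  L(b) = {C, D, E} ∪ {(∃r.¬D ⊓ ¬A)}
   clash {D, ¬D} at an ∃-successor — b ∈ (∀r.D ⊔ A)
2. Hence b : (∀r.D ⊔ A): entailed.

Yes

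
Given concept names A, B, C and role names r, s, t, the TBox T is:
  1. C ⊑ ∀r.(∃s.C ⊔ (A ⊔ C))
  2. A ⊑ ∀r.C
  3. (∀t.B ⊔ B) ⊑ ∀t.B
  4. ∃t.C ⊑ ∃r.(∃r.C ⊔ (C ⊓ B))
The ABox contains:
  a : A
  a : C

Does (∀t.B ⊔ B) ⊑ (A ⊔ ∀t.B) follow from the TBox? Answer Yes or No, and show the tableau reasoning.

1. (∀t.B ⊔ B) ⊑ (A ⊔ ∀t.B)  ⇔  ((∀t.B ⊔ B) ⊓ (¬A ⊓ ∃t.¬B)) unsat w.r.t. T
   all branches close; clash {B, ¬B} at an ∃-successor
2. Hence (∀t.B ⊔ B) ⊑ (A ⊔ ∀t.B): entailed.

Yes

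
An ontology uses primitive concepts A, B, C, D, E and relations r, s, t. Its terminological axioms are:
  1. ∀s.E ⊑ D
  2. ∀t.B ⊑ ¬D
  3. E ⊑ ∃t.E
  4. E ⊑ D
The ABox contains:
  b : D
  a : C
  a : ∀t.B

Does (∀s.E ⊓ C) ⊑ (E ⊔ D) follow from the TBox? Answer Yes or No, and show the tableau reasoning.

Yes

1. (∀s.E ⊓ C) ⊑ (E ⊔ D)  ⇔  ((∀s.E ⊓ C) ⊓ (¬E ⊓ ¬D)) unsat w.r.t. T
   all branches close; clash {D, ¬D} at x₀
2. Hence (∀s.E ⊓ C) ⊑ (E ⊔ D): entailed.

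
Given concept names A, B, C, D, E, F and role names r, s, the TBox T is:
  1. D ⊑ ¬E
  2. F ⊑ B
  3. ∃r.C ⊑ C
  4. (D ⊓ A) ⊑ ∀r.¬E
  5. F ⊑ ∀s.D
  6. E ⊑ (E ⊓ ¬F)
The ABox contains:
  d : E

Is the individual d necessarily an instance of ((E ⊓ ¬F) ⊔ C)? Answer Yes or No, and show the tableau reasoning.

1. d : ((E ⊓ ¬F) ⊔ C)?  L(d) = {E} ∪ {((¬E ⊔ F) ⊓ ¬C)}
   clash {E, ¬E} at d — d ∈ ((E ⊓ ¬F) ⊔ C)
2. Hence d : ((E ⊓ ¬F) ⊔ C): entailed.

Yes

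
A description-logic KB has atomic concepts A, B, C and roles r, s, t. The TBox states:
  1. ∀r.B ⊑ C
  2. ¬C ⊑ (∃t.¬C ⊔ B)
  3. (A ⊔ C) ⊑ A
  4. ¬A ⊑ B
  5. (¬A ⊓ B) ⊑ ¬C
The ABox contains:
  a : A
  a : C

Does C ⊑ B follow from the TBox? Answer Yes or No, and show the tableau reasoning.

1. C ⊑ B  ⇔  (C ⊓ ¬B) unsat w.r.t. T
   open: L(x₀) ⊇ {A, C, ¬B}
2. Hence C ⊑ B: not entailed.

No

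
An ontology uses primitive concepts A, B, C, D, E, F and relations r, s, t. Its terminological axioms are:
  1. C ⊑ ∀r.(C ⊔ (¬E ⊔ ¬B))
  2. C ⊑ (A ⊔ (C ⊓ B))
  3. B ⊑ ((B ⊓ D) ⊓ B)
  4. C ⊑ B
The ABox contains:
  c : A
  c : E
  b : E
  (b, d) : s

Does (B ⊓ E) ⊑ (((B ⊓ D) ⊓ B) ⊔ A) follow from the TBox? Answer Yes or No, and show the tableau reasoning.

1. (B ⊓ E) ⊑ (((B ⊓ D) ⊓ B) ⊔ A)  ⇔  ((B ⊓ E) ⊓ (((¬B ⊔ ¬D) ⊔ ¬B) ⊓ ¬A)) unsat w.r.t. T
   all branches close; clash {B, ¬B} at x₀
2. Hence (B ⊓ E) ⊑ (((B ⊓ D) ⊓ B) ⊔ A): entailed.

Yes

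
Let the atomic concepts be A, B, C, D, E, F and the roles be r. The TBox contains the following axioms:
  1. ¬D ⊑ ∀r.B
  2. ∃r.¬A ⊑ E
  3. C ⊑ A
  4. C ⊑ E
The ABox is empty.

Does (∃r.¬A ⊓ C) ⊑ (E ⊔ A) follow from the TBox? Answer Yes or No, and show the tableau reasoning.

Yes

1. (∃r.¬A ⊓ C) ⊑ (E ⊔ A)  ⇔  ((∃r.¬A ⊓ C) ⊓ (¬E ⊓ ¬A)) unsat w.r.t. T
   all branches close; clash {A, ¬A} at x₀
2. Hence (∃r.¬A ⊓ C) ⊑ (E ⊔ A): entailed.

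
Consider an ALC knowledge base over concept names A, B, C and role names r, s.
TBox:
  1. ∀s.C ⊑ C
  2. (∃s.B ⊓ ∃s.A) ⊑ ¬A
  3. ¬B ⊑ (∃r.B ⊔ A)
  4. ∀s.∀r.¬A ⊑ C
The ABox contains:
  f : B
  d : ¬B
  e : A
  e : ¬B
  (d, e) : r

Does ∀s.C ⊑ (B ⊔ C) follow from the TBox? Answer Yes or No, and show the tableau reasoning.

Yes

1. ∀s.C ⊑ (B ⊔ C)  ⇔  (∀s.C ⊓ (¬B ⊓ ¬C)) unsat w.r.t. T
   all branches close; clash {C, ¬C} at x₀
2. Hence ∀s.C ⊑ (B ⊔ C): entailed.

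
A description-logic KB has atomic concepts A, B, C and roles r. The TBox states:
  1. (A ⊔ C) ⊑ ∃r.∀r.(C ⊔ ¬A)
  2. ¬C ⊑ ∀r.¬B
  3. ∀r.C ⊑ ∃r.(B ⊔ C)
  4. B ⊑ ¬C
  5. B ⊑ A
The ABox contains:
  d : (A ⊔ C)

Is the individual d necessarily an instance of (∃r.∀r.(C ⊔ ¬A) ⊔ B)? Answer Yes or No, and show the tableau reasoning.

Yes

1. d : (∃r.∀r.(C ⊔ ¬A) ⊔ B)?  L(d) = {(A ⊔ C)} ∪ {(∀r.∃r.(¬C ⊓ A) ⊓ ¬B)}
   clash {A, ¬A} at an ∃-successor — d ∈ (∃r.∀r.(C ⊔ ¬A) ⊔ B)
2. Hence d : (∃r.∀r.(C ⊔ ¬A) ⊔ B): entailed.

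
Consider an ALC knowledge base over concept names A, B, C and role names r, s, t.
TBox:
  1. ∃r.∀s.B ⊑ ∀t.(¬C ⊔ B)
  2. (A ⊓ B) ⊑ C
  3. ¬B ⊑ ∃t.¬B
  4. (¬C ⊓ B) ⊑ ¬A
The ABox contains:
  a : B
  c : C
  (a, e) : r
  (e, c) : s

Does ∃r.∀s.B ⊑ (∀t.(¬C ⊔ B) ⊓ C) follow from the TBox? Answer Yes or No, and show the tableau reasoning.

1. ∃r.∀s.B ⊑ (∀t.(¬C ⊔ B) ⊓ C)  ⇔  (∃r.∀s.B ⊓ (∃t.(C ⊓ ¬B) ⊔ ¬C)) unsat w.r.t. T
   apply at x₀: ∃r.∀s.B⊑∀t.(¬C ⊔ B)
   open: L(x₀) ⊇ {¬B, ¬C, ∀t.(¬C ⊔ B), ∃r.∀s.B, ∃t.¬B} (+ ∃-successors)
2. Hence ∃r.∀s.B ⊑ (∀t.(¬C ⊔ B) ⊓ C): not entailed.

No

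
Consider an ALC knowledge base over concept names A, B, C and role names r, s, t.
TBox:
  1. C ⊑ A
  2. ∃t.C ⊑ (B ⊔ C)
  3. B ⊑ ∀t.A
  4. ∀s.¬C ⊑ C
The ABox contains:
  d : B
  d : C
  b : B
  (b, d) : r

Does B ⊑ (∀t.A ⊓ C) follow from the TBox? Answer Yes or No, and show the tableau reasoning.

1. B ⊑ (∀t.A ⊓ C)  ⇔  (B ⊓ (∃t.¬A ⊔ ¬C)) unsat w.r.t. T
   apply at x₀: B⊑∀t.A
   open: L(x₀) ⊇ {B, ¬C, ∀t.A, ∀t.¬C, ∃s.C} (+ ∃-successors)
2. Hence B ⊑ (∀t.A ⊓ C): not entailed.

No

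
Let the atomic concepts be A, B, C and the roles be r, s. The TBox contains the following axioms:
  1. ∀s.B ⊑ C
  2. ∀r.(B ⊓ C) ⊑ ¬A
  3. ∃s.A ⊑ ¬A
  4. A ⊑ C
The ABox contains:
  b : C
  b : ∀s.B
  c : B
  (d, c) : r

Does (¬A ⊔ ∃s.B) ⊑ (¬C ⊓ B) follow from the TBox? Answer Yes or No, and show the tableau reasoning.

No

1. (¬A ⊔ ∃s.B) ⊑ (¬C ⊓ B)  ⇔  ((¬A ⊔ ∃s.B) ⊓ (C ⊔ ¬B)) unsat w.r.t. T
   open: L(x₀) ⊇ {C, ¬A}
2. Hence (¬A ⊔ ∃s.B) ⊑ (¬C ⊓ B): not entailed.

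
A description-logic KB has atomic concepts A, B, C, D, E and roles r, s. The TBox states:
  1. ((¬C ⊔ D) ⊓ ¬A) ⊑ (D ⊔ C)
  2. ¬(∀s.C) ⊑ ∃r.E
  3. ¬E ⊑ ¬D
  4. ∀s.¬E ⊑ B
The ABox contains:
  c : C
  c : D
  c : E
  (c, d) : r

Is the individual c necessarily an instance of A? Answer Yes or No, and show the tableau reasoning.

1. c : A?  L(c) = {C, D, E} ∪ {¬A}
   open: L(c) ⊇ {C, D, E, ¬A, ∀s.C, …} (+ ∃-successors) — c ∉ A possible
2. Hence c : A: not entailed.

No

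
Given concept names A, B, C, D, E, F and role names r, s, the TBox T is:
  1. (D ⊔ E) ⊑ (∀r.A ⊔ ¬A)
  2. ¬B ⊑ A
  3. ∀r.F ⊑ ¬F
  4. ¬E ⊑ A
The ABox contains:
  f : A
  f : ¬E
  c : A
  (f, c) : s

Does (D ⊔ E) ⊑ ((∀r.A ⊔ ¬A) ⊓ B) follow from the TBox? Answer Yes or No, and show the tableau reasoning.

No

1. (D ⊔ E) ⊑ ((∀r.A ⊔ ¬A) ⊓ B)  ⇔  ((D ⊔ E) ⊓ ((∃r.¬A ⊓ A) ⊔ ¬B)) unsat w.r.t. T
   apply at x₀: (D ⊔ E)⊑(∀r.A ⊔ ¬A)
   open: L(x₀) ⊇ {A, D, ¬B, ∀r.A, ∃r.¬F} (+ ∃-successors)
2. Hence (D ⊔ E) ⊑ ((∀r.A ⊔ ¬A) ⊓ B): not entailed.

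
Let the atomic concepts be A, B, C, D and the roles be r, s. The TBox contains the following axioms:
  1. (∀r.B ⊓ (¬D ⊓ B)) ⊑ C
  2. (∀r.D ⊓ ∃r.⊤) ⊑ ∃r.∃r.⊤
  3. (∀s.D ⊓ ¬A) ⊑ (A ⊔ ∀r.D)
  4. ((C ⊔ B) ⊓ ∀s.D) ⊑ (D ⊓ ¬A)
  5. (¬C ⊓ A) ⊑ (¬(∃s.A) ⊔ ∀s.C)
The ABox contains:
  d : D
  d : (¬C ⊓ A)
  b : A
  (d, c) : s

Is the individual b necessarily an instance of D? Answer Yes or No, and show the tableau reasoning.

1. b : D?  L(b) = {A} ∪ {¬D}
   open: L(b) ⊇ {A, ¬B, ¬C, ¬D, ∀s.¬A, …} (+ ∃-successors) — b ∉ D possible
2. Hence b : D: not entailed.

No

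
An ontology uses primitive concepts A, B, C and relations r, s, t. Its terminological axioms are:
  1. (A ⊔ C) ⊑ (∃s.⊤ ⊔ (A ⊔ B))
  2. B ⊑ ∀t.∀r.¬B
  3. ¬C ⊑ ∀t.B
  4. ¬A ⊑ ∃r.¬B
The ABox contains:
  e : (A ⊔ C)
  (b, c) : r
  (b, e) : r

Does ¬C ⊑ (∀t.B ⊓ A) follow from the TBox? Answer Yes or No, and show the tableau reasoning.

1. ¬C ⊑ (∀t.B ⊓ A)  ⇔  (¬C ⊓ (∃t.¬B ⊔ ¬A)) unsat w.r.t. T
   apply at x₀: ¬C⊑∀t.B
   open: L(x₀) ⊇ {¬A, ¬B, ¬C, ∀t.B, ∃r.¬B} (+ ∃-successors)
2. Hence ¬C ⊑ (∀t.B ⊓ A): not entailed.

No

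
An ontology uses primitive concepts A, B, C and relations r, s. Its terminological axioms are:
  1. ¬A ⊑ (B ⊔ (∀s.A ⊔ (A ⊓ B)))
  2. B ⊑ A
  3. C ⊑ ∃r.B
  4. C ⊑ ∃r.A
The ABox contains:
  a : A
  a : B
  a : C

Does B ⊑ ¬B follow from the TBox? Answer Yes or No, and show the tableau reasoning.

1. B ⊑ ¬B  ⇔  (B ⊓ B) unsat w.r.t. T
   apply at x₀: B⊑A
   open: L(x₀) ⊇ {A, B, ¬C}
2. Hence B ⊑ ¬B: not entailed.

No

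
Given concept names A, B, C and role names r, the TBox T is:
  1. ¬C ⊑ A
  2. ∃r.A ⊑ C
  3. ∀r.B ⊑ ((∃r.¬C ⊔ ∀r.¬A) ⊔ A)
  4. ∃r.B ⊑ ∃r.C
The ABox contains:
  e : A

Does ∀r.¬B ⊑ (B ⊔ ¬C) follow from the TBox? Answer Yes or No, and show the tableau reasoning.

1. ∀r.¬B ⊑ (B ⊔ ¬C)  ⇔  (∀r.¬B ⊓ (¬B ⊓ C)) unsat w.r.t. T
   open: L(x₀) ⊇ {C, ¬B, ∀r.¬B, ∃r.¬B} (+ ∃-successors)
2. Hence ∀r.¬B ⊑ (B ⊔ ¬C): not entailed.

No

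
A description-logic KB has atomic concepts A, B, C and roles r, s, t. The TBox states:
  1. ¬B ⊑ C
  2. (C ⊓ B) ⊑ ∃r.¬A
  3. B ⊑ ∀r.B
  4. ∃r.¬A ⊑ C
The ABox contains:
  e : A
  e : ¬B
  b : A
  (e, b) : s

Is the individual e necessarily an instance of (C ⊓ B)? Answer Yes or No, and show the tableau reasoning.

1. e : (C ⊓ B)?  L(e) = {A, ¬B} ∪ {(¬C ⊔ ¬B)}
   apply at e: ¬B⊑C
   open: L(e) ⊇ {A, C, ¬B} — e ∉ (C ⊓ B) possible
2. Hence e : (C ⊓ B): not entailed.

No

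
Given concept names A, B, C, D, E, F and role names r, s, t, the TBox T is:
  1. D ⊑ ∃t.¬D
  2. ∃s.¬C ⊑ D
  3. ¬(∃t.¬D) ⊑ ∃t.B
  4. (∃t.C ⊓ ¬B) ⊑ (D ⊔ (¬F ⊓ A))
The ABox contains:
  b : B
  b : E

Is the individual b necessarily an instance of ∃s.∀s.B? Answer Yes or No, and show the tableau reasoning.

No

1. b : ∃s.∀s.B?  L(b) = {B, E} ∪ {∀s.∃s.¬B}
   open: L(b) ⊇ {B, E, ¬D, ∀s.C, ∀s.∃s.¬B, …} (+ ∃-successors) — b ∉ ∃s.∀s.B possible
2. Hence b : ∃s.∀s.B: not entailed.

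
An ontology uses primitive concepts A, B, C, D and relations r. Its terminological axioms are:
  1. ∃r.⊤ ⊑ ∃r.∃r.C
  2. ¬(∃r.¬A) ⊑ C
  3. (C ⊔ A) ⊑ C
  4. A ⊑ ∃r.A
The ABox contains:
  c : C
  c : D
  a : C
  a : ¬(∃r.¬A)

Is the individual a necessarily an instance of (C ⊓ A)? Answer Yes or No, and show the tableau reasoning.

No

1. a : (C ⊓ A)?  L(a) = {C, ¬(∃r.¬A)} ∪ {(¬C ⊔ ¬A)}
   open: L(a) ⊇ {C, ¬A, ∀r.A, ∀r.⊥} — a ∉ (C ⊓ A) possible
2. Hence a : (C ⊓ A): not entailed.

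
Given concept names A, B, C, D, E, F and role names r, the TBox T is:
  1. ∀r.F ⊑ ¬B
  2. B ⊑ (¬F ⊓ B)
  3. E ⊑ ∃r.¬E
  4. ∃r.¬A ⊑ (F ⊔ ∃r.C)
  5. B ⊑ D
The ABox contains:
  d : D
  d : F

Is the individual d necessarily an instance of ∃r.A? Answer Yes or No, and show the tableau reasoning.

1. d : ∃r.A?  L(d) = {D, F} ∪ {∀r.¬A}
   open: L(d) ⊇ {D, F, ¬B, ¬E, ∀r.A, …} — d ∉ ∃r.A possible
2. Hence d : ∃r.A: not entailed.

No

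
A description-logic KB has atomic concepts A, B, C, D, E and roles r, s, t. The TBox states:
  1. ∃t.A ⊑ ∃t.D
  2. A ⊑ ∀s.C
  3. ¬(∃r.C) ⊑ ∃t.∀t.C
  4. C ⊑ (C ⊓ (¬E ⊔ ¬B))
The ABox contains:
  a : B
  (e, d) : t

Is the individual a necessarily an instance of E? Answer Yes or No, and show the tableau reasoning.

No

1. a : E?  L(a) = {B} ∪ {¬E}
   open: L(a) ⊇ {B, ¬A, ¬C, ¬E, ∀t.¬A, …} (+ ∃-successors) — a ∉ E possible
2. Hence a : E: not entailed.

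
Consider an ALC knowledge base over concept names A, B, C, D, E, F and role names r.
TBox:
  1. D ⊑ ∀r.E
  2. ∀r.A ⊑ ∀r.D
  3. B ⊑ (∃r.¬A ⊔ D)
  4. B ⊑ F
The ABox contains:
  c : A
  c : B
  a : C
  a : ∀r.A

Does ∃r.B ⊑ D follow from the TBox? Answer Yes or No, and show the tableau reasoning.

1. ∃r.B ⊑ D  ⇔  (∃r.B ⊓ ¬D) unsat w.r.t. T
   open: L(x₀) ⊇ {¬B, ¬D, ∃r.B, ∃r.¬A} (+ ∃-successors)
2. Hence ∃r.B ⊑ D: not entailed.

No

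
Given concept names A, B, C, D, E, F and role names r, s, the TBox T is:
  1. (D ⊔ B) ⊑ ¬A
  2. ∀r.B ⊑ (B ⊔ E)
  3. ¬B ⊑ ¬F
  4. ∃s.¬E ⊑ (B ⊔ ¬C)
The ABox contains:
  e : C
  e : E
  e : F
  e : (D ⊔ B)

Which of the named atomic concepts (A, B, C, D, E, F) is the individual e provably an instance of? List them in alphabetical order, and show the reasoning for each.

{B, C, E, F}

1. e : A?  L(e) = {C, E, F, (D ⊔ B)} ∪ {¬A}
   open: L(e) ⊇ {B, C, D, E, F, …} (+ ∃-successors) — e ∉ A possible
2. e : B?  L(e) = {C, E, F, (D ⊔ B)} ∪ {¬B}
   clash {B, ¬B} at e — e ∈ B
3. e : C?  L(e) = {C, E, F, (D ⊔ B)} ∪ {¬C}
   clash {C, ¬C} at e — e ∈ C
4. e : D?  L(e) = {C, E, F, (D ⊔ B)} ∪ {¬D}
   apply at e: (D ⊔ B)⊑¬A
   open: L(e) ⊇ {B, C, E, F, ¬A, …} (+ ∃-successors) — e ∉ D possible
5. e : E?  L(e) = {C, E, F, (D ⊔ B)} ∪ {¬E}
   clash {E, ¬E} at e — e ∈ E
6. e : F?  L(e) = {C, E, F, (D ⊔ B)} ∪ {¬F}
   clash {F, ¬F} at e — e ∈ F
7. Entailed for e: {B, C, E, F}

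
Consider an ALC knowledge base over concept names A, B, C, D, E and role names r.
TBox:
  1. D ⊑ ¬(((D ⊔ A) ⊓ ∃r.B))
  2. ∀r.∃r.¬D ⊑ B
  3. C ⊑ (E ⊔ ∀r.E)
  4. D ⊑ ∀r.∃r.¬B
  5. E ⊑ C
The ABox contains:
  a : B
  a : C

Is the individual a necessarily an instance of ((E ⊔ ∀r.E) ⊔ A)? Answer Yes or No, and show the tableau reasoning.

1. a : ((E ⊔ ∀r.E) ⊔ A)?  L(a) = {B, C} ∪ {((¬E ⊓ ∃r.¬E) ⊓ ¬A)}
   clash {E, ¬E} at an ∃-successor — a ∈ ((E ⊔ ∀r.E) ⊔ A)
2. Hence a : ((E ⊔ ∀r.E) ⊔ A): entailed.

Yes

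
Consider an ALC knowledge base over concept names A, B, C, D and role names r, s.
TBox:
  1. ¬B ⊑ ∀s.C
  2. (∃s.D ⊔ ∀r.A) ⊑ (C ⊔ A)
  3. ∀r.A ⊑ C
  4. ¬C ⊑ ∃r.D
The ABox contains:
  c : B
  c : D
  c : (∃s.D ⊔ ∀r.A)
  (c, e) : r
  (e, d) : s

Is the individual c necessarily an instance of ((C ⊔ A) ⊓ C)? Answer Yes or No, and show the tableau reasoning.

1. c : ((C ⊔ A) ⊓ C)?  L(c) = {B, D, (∃s.D ⊔ ∀r.A)} ∪ {((¬C ⊓ ¬A) ⊔ ¬C)}
   apply at c: (∃s.D ⊔ ∀r.A)⊑(C ⊔ A)
   open: L(c) ⊇ {A, B, D, ¬C, ∃r.D, …} (+ ∃-successors) — c ∉ ((C ⊔ A) ⊓ C) possible
2. Hence c : ((C ⊔ A) ⊓ C): not entailed.

No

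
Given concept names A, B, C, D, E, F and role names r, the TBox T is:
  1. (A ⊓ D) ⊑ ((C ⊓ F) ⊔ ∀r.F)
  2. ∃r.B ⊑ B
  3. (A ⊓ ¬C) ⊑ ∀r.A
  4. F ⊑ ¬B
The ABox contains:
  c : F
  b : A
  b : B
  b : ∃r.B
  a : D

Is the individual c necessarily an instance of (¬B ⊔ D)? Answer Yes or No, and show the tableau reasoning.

Yes

1. c : (¬B ⊔ D)?  L(c) = {F} ∪ {(B ⊓ ¬D)}
   clash {B, ¬B} at c — c ∈ (¬B ⊔ D)
2. Hence c : (¬B ⊔ D): entailed.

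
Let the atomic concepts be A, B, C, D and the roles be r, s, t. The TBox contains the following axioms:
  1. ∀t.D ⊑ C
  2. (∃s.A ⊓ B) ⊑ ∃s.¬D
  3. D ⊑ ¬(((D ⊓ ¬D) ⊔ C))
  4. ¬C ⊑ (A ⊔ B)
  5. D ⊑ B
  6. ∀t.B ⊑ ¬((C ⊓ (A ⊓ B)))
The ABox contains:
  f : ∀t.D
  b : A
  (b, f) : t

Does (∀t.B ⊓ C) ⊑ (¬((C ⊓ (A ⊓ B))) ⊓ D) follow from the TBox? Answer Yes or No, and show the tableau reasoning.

1. (∀t.B ⊓ C) ⊑ (¬((C ⊓ (A ⊓ B))) ⊓ D)  ⇔  ((∀t.B ⊓ C) ⊓ ((C ⊓ (A ⊓ B)) ⊔ ¬D)) unsat w.r.t. T
   apply at x₀: ∀t.B⊑¬((C ⊓ (A ⊓ B)))
   open: L(x₀) ⊇ {C, ¬A, ¬D, ∀s.¬A, ∀t.B}
2. Hence (∀t.B ⊓ C) ⊑ (¬((C ⊓ (A ⊓ B))) ⊓ D): not entailed.

No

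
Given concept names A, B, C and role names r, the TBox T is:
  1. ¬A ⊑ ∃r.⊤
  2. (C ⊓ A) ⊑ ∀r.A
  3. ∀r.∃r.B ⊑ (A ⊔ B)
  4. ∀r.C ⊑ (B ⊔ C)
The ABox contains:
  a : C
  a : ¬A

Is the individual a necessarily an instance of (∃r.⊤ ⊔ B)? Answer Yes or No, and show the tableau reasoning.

Yes

1. a : (∃r.⊤ ⊔ B)?  L(a) = {C, ¬A} ∪ {(∀r.⊥ ⊓ ¬B)}
   clash {B, ¬B} at a — a ∈ (∃r.⊤ ⊔ B)
2. Hence a : (∃r.⊤ ⊔ B): entailed.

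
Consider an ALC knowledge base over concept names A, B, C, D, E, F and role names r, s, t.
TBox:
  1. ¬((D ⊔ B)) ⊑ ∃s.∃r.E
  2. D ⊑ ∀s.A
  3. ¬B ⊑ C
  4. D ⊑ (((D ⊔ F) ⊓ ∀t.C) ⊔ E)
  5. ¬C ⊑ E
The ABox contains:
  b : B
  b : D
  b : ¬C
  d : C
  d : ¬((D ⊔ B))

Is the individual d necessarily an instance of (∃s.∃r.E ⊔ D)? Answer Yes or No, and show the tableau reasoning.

1. d : (∃s.∃r.E ⊔ D)?  L(d) = {C, ¬((D ⊔ B))} ∪ {(∀s.∀r.¬E ⊓ ¬D)}
   clash {E, ¬E} at an ∃-successor — d ∈ (∃s.∃r.E ⊔ D)
2. Hence d : (∃s.∃r.E ⊔ D): entailed.

Yes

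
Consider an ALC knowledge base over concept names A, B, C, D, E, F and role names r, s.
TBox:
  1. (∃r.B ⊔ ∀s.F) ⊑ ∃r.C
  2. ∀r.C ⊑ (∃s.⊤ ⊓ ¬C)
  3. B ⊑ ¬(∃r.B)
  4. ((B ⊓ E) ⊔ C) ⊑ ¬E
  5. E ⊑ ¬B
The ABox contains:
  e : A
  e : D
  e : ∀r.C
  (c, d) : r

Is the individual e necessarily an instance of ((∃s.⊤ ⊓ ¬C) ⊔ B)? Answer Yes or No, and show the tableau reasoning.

1. e : ((∃s.⊤ ⊓ ¬C) ⊔ B)?  L(e) = {A, D, ∀r.C} ∪ {((∀s.⊥ ⊔ C) ⊓ ¬B)}
   clash {C, ¬C} at e — e ∈ ((∃s.⊤ ⊓ ¬C) ⊔ B)
2. Hence e : ((∃s.⊤ ⊓ ¬C) ⊔ B): entailed.

Yes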